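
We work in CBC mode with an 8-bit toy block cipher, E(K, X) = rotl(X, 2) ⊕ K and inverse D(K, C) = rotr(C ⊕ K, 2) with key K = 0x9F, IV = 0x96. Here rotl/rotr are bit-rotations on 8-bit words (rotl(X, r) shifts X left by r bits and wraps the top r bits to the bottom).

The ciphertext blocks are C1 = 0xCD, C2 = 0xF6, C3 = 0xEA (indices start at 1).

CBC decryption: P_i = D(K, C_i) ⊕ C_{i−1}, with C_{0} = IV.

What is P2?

P2: D(K, 0xF6) = 0x5A; 0x5A ⊕ 0xCD = 0x97.

P2 = 0x97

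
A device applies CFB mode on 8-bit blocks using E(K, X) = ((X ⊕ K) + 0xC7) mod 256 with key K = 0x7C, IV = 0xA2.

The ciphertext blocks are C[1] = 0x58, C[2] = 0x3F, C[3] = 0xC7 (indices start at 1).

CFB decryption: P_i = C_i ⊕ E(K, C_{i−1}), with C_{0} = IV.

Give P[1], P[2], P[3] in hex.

P[1] = 0xFD, P[2] = 0xD4, P[3] = 0xCD

P[1]: E(K, 0xA2) = 0xA5; 0x58 ⊕ 0xA5 = 0xFD.
P[2]: E(K, 0x58) = 0xEB; 0x3F ⊕ 0xEB = 0xD4.
P[3]: E(K, 0x3F) = 0x0A; 0xC7 ⊕ 0x0A = 0xCD.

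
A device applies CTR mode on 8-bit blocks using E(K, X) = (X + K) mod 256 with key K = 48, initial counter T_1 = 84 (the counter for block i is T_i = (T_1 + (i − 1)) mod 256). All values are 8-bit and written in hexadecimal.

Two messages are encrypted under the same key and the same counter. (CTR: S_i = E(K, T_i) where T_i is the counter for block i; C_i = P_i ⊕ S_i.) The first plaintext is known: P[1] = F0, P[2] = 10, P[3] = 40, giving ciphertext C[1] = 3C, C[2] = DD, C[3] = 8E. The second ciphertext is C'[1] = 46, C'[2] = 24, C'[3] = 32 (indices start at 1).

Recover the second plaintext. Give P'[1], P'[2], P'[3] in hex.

P'[1] = 8A, P'[2] = E9, P'[3] = FC

In CTR with a reused counter, both messages share the same keystream S_i, so C_i ⊕ C'_i = P_i ⊕ P'_i and thus P'_i = P_i ⊕ C_i ⊕ C'_i.
P'[1]: F0 ⊕ 3C ⊕ 46 = 8A.
P'[2]: 10 ⊕ DD ⊕ 24 = E9.
P'[3]: 40 ⊕ 8E ⊕ 32 = FC.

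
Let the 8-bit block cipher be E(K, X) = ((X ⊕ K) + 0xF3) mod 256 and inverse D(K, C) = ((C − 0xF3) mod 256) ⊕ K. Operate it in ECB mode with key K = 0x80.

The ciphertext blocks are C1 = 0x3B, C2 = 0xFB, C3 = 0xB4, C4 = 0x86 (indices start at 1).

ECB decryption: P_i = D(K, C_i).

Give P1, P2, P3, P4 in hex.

P1: D(K, 0x3B) = 0xC8.
P2: D(K, 0xFB) = 0x88.
P3: D(K, 0xB4) = 0x41.
P4: D(K, 0x86) = 0x13.

P1 = 0xC8, P2 = 0x88, P3 = 0x41, P4 = 0x13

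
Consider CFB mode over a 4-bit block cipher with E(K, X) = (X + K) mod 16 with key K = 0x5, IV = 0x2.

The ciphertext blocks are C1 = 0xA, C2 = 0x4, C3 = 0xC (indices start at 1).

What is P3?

CFB decryption: P_i = C_i ⊕ E(K, C_{i−1}), with C_{0} = IV.
P3: E(K, 0x4) = 0x9; 0xC ⊕ 0x9 = 0x5.

P3 = 0x5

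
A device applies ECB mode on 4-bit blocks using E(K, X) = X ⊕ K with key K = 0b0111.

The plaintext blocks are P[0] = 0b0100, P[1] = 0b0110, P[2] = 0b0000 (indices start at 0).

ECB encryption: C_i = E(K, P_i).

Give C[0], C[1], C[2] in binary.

C[0] = 0b0011, C[1] = 0b0001, C[2] = 0b0111

C[0]: E(K, 0b0100) = 0b0011.
C[1]: E(K, 0b0110) = 0b0001.
C[2]: E(K, 0b0000) = 0b0111.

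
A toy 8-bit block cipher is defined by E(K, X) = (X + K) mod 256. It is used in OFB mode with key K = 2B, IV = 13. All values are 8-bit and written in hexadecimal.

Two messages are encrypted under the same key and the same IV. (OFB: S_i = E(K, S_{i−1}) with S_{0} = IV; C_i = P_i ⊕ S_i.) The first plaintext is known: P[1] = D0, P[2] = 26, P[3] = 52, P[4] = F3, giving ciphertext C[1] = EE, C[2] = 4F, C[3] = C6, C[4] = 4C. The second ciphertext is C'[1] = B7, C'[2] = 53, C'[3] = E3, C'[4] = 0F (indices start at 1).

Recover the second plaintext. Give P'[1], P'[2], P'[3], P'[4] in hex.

P'[1] = 89, P'[2] = 3A, P'[3] = 77, P'[4] = B0

In OFB with a reused IV, both messages share the same keystream S_i, so C_i ⊕ C'_i = P_i ⊕ P'_i and thus P'_i = P_i ⊕ C_i ⊕ C'_i.
P'[1]: D0 ⊕ EE ⊕ B7 = 89.
P'[2]: 26 ⊕ 4F ⊕ 53 = 3A.
P'[3]: 52 ⊕ C6 ⊕ E3 = 77.
P'[4]: F3 ⊕ 4C ⊕ 0F = B0.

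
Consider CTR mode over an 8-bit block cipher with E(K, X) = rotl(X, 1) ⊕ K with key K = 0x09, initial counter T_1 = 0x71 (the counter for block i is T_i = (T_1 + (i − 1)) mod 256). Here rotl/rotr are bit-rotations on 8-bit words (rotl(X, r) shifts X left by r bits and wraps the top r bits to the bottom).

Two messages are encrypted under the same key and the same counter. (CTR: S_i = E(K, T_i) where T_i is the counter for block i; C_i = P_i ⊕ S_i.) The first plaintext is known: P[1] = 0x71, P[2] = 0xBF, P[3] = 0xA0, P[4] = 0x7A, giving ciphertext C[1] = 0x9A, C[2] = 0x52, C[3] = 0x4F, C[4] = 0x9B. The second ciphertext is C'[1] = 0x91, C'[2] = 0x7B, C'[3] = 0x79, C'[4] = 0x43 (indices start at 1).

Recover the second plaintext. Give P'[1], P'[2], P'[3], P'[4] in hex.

In CTR with a reused counter, both messages share the same keystream S_i, so C_i ⊕ C'_i = P_i ⊕ P'_i and thus P'_i = P_i ⊕ C_i ⊕ C'_i.
P'[1]: 0x71 ⊕ 0x9A ⊕ 0x91 = 0x7A.
P'[2]: 0xBF ⊕ 0x52 ⊕ 0x7B = 0x96.
P'[3]: 0xA0 ⊕ 0x4F ⊕ 0x79 = 0x96.
P'[4]: 0x7A ⊕ 0x9B ⊕ 0x43 = 0xA2.

P'[1] = 0x7A, P'[2] = 0x96, P'[3] = 0x96, P'[4] = 0xA2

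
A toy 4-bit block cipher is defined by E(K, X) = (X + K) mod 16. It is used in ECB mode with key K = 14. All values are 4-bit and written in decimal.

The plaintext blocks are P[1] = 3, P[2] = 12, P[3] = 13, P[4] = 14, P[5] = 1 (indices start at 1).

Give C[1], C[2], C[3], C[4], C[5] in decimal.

ECB encryption: C_i = E(K, P_i).
C[1]: E(K, 3) = 1.
C[2]: E(K, 12) = 10.
C[3]: E(K, 13) = 11.
C[4]: E(K, 14) = 12.
C[5]: E(K, 1) = 15.

C[1] = 1, C[2] = 10, C[3] = 11, C[4] = 12, C[5] = 15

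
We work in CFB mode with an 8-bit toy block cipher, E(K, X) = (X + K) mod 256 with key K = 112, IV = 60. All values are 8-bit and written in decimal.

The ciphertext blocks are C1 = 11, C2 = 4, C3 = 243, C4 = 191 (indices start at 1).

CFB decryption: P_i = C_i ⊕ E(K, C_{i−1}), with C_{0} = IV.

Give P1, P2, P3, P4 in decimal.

P1: E(K, 60) = 172; 11 ⊕ 172 = 167.
P2: E(K, 11) = 123; 4 ⊕ 123 = 127.
P3: E(K, 4) = 116; 243 ⊕ 116 = 135.
P4: E(K, 243) = 99; 191 ⊕ 99 = 220.

P1 = 167, P2 = 127, P3 = 135, P4 = 220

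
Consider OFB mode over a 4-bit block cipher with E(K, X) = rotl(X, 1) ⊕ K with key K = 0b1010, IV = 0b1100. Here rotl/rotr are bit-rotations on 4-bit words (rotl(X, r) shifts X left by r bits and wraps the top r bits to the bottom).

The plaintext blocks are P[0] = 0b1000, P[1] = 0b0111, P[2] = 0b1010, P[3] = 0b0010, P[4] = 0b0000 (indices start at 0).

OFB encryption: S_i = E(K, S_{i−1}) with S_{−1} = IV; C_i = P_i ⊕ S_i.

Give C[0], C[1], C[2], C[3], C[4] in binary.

C[0]: S = E(K, 0b1100) = 0b0011; 0b1000 ⊕ 0b0011 = 0b1011.
C[1]: S = E(K, 0b0011) = 0b1100; 0b0111 ⊕ 0b1100 = 0b1011.
C[2]: S = E(K, 0b1100) = 0b0011; 0b1010 ⊕ 0b0011 = 0b1001.
C[3]: S = E(K, 0b0011) = 0b1100; 0b0010 ⊕ 0b1100 = 0b1110.
C[4]: S = E(K, 0b1100) = 0b0011; 0b0000 ⊕ 0b0011 = 0b0011.

C[0] = 0b1011, C[1] = 0b1011, C[2] = 0b1001, C[3] = 0b1110, C[4] = 0b0011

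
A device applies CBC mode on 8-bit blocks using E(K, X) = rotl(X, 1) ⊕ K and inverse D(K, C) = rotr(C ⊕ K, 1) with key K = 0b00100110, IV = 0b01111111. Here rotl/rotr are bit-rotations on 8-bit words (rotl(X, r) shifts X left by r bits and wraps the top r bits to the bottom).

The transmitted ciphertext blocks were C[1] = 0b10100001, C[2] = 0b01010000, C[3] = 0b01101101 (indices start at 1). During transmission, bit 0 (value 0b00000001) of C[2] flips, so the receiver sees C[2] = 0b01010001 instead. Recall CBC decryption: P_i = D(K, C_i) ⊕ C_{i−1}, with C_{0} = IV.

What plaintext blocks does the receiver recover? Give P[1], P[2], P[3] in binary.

P[1] = 0b10111100, P[2] = 0b00011010, P[3] = 0b11110100

Only C[2] changed, to 0b01010001. In CBC, a change in C_i garbles P_i and flips the same bit in P_{i+1}. Decrypting the received ciphertext:
P[1]: D(K, 0b10100001) = 0b11000011; 0b11000011 ⊕ 0b01111111 = 0b10111100.
P[2]: D(K, 0b01010001) = 0b10111011; 0b10111011 ⊕ 0b10100001 = 0b00011010.
P[3]: D(K, 0b01101101) = 0b10100101; 0b10100101 ⊕ 0b01010001 = 0b11110100.
Blocks that differ from the original plaintext: P[2], P[3].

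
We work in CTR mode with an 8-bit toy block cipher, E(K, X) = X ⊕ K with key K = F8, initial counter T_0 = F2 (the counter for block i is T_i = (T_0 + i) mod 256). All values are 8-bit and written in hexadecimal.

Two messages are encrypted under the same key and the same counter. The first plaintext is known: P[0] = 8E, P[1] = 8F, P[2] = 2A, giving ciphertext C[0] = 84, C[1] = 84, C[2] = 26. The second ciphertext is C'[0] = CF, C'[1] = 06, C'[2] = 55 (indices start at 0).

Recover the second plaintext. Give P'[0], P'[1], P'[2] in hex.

P'[0] = C5, P'[1] = 0D, P'[2] = 59

In CTR with a reused counter, both messages share the same keystream S_i, so C_i ⊕ C'_i = P_i ⊕ P'_i and thus P'_i = P_i ⊕ C_i ⊕ C'_i.
P'[0]: 8E ⊕ 84 ⊕ CF = C5.
P'[1]: 8F ⊕ 84 ⊕ 06 = 0D.
P'[2]: 2A ⊕ 26 ⊕ 55 = 59.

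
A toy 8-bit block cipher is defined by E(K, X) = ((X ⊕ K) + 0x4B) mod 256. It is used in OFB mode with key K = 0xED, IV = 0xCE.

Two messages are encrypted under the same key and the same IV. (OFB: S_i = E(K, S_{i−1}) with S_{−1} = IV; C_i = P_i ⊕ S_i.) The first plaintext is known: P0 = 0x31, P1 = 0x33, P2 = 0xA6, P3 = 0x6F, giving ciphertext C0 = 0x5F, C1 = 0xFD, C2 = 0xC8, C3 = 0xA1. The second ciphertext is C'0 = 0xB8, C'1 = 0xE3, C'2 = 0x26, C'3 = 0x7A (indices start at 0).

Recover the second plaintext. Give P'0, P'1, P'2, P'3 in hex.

P'0 = 0xD6, P'1 = 0x2D, P'2 = 0x48, P'3 = 0xB4

In OFB with a reused IV, both messages share the same keystream S_i, so C_i ⊕ C'_i = P_i ⊕ P'_i and thus P'_i = P_i ⊕ C_i ⊕ C'_i.
P'0: 0x31 ⊕ 0x5F ⊕ 0xB8 = 0xD6.
P'1: 0x33 ⊕ 0xFD ⊕ 0xE3 = 0x2D.
P'2: 0xA6 ⊕ 0xC8 ⊕ 0x26 = 0x48.
P'3: 0x6F ⊕ 0xA1 ⊕ 0x7A = 0xB4.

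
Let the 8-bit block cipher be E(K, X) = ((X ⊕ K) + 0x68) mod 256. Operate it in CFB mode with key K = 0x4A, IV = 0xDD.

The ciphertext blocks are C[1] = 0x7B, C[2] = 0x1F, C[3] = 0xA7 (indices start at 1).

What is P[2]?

P[2] = 0x86

CFB decryption: P_i = C_i ⊕ E(K, C_{i−1}), with C_{0} = IV.
P[2]: E(K, 0x7B) = 0x99; 0x1F ⊕ 0x99 = 0x86.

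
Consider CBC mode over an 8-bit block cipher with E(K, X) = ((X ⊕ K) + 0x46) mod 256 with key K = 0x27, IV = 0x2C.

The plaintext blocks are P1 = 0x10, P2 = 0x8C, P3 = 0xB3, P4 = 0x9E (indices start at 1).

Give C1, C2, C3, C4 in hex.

C1 = 0x61, C2 = 0x10, C3 = 0xCA, C4 = 0xB9

CBC encryption: C_i = E(K, P_i ⊕ C_{i−1}), with C_{0} = IV.
C1: P1 ⊕ 0x2C = 0x3C; E(K, 0x3C) = 0x61.
C2: P2 ⊕ 0x61 = 0xED; E(K, 0xED) = 0x10.
C3: P3 ⊕ 0x10 = 0xA3; E(K, 0xA3) = 0xCA.
C4: P4 ⊕ 0xCA = 0x54; E(K, 0x54) = 0xB9.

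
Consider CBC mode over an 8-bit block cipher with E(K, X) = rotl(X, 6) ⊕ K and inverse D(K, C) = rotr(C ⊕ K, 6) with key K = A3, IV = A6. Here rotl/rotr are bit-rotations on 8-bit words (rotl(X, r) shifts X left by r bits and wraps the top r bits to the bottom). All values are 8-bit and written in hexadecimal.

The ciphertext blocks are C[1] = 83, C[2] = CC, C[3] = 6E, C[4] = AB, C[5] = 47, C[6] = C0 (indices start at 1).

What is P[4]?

P[4] = 4E

CBC decryption: P_i = D(K, C_i) ⊕ C_{i−1}, with C_{0} = IV.
P[4]: D(K, AB) = 20; 20 ⊕ 6E = 4E.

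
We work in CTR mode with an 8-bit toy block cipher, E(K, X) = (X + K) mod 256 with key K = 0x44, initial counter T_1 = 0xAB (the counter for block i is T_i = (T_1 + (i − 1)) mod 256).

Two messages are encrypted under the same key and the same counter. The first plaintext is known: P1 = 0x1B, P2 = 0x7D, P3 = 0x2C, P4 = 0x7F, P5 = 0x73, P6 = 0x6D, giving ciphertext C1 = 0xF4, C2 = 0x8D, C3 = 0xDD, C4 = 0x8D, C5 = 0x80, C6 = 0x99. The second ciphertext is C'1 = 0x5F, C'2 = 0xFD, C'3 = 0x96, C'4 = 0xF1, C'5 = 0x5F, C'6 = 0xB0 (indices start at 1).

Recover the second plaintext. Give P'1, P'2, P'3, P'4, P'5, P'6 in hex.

In CTR with a reused counter, both messages share the same keystream S_i, so C_i ⊕ C'_i = P_i ⊕ P'_i and thus P'_i = P_i ⊕ C_i ⊕ C'_i.
P'1: 0x1B ⊕ 0xF4 ⊕ 0x5F = 0xB0.
P'2: 0x7D ⊕ 0x8D ⊕ 0xFD = 0x0D.
P'3: 0x2C ⊕ 0xDD ⊕ 0x96 = 0x67.
P'4: 0x7F ⊕ 0x8D ⊕ 0xF1 = 0x03.
P'5: 0x73 ⊕ 0x80 ⊕ 0x5F = 0xAC.
P'6: 0x6D ⊕ 0x99 ⊕ 0xB0 = 0x44.

P'1 = 0xB0, P'2 = 0x0D, P'3 = 0x67, P'4 = 0x03, P'5 = 0xAC, P'6 = 0x44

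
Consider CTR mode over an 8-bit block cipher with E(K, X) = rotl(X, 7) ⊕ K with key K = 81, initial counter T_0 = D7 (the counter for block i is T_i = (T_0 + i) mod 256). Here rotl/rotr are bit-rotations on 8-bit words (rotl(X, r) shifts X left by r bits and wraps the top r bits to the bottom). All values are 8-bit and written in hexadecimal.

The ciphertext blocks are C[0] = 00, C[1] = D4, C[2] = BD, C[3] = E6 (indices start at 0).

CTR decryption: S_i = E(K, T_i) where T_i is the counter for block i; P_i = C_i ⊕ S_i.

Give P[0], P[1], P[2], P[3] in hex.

P[0] = 6A, P[1] = 39, P[2] = D0, P[3] = 0A

P[0]: T = D7, S = E(K, T) = 6A; 00 ⊕ 6A = 6A.
P[1]: T = D8, S = E(K, T) = ED; D4 ⊕ ED = 39.
P[2]: T = D9, S = E(K, T) = 6D; BD ⊕ 6D = D0.
P[3]: T = DA, S = E(K, T) = EC; E6 ⊕ EC = 0A.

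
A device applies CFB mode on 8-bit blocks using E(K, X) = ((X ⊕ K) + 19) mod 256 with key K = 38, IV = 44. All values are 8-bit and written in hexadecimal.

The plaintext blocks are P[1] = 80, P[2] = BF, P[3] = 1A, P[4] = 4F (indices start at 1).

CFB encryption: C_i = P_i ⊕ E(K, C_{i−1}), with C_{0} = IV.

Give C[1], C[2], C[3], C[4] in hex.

C[1] = 15, C[2] = F9, C[3] = C0, C[4] = 5E

C[1]: E(K, 44) = 95; 80 ⊕ 95 = 15.
C[2]: E(K, 15) = 46; BF ⊕ 46 = F9.
C[3]: E(K, F9) = DA; 1A ⊕ DA = C0.
C[4]: E(K, C0) = 11; 4F ⊕ 11 = 5E.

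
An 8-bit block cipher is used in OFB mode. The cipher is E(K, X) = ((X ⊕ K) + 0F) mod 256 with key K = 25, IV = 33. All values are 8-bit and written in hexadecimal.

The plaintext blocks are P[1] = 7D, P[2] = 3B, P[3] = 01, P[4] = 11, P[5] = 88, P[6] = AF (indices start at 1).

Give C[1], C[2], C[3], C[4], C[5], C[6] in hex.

C[1] = 58, C[2] = 34, C[3] = 38, C[4] = 3A, C[5] = 95, C[6] = E8

OFB encryption: S_i = E(K, S_{i−1}) with S_{0} = IV; C_i = P_i ⊕ S_i.
C[1]: S = E(K, 33) = 25; 7D ⊕ 25 = 58.
C[2]: S = E(K, 25) = 0F; 3B ⊕ 0F = 34.
C[3]: S = E(K, 0F) = 39; 01 ⊕ 39 = 38.
C[4]: S = E(K, 39) = 2B; 11 ⊕ 2B = 3A.
C[5]: S = E(K, 2B) = 1D; 88 ⊕ 1D = 95.
C[6]: S = E(K, 1D) = 47; AF ⊕ 47 = E8.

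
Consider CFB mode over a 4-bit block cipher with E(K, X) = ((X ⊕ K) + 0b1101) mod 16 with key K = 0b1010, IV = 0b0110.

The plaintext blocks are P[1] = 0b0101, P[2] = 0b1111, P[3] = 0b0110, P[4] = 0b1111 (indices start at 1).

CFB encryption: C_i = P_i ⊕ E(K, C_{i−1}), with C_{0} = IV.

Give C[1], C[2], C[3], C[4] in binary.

C[1]: E(K, 0b0110) = 0b1001; 0b0101 ⊕ 0b1001 = 0b1100.
C[2]: E(K, 0b1100) = 0b0011; 0b1111 ⊕ 0b0011 = 0b1100.
C[3]: E(K, 0b1100) = 0b0011; 0b0110 ⊕ 0b0011 = 0b0101.
C[4]: E(K, 0b0101) = 0b1100; 0b1111 ⊕ 0b1100 = 0b0011.

C[1] = 0b1100, C[2] = 0b1100, C[3] = 0b0101, C[4] = 0b0011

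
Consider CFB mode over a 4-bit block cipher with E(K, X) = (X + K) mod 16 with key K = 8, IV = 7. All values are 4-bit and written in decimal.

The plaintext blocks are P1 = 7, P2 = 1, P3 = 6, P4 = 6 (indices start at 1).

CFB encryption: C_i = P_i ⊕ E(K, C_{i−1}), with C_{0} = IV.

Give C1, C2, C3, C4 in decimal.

C1: E(K, 7) = 15; 7 ⊕ 15 = 8.
C2: E(K, 8) = 0; 1 ⊕ 0 = 1.
C3: E(K, 1) = 9; 6 ⊕ 9 = 15.
C4: E(K, 15) = 7; 6 ⊕ 7 = 1.

C1 = 8, C2 = 1, C3 = 15, C4 = 1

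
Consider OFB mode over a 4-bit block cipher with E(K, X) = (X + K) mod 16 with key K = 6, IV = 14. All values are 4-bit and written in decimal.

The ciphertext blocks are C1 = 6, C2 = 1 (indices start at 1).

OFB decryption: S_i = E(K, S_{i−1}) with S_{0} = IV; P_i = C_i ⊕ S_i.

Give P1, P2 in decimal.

P1: S = E(K, 14) = 4; 6 ⊕ 4 = 2.
P2: S = E(K, 4) = 10; 1 ⊕ 10 = 11.

P1 = 2, P2 = 11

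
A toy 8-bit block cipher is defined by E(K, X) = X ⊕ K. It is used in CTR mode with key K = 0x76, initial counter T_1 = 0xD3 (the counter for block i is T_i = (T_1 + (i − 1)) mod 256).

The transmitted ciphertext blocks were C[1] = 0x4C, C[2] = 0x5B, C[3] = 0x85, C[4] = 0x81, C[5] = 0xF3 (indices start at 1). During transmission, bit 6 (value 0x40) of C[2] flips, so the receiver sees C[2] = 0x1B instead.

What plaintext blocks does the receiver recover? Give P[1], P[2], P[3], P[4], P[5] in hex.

P[1] = 0xE9, P[2] = 0xB9, P[3] = 0x26, P[4] = 0x21, P[5] = 0x52

CTR decryption: S_i = E(K, T_i) where T_i is the counter for block i; P_i = C_i ⊕ S_i.
Only C[2] changed, to 0x1B. In CTR, a change in C_i flips the same bit in P_i only; the keystream is unaffected. Decrypting the received ciphertext:
P[1]: T = 0xD3, S = E(K, T) = 0xA5; 0x4C ⊕ 0xA5 = 0xE9.
P[2]: T = 0xD4, S = E(K, T) = 0xA2; 0x1B ⊕ 0xA2 = 0xB9.
P[3]: T = 0xD5, S = E(K, T) = 0xA3; 0x85 ⊕ 0xA3 = 0x26.
P[4]: T = 0xD6, S = E(K, T) = 0xA0; 0x81 ⊕ 0xA0 = 0x21.
P[5]: T = 0xD7, S = E(K, T) = 0xA1; 0xF3 ⊕ 0xA1 = 0x52.
Blocks that differ from the original plaintext: P[2].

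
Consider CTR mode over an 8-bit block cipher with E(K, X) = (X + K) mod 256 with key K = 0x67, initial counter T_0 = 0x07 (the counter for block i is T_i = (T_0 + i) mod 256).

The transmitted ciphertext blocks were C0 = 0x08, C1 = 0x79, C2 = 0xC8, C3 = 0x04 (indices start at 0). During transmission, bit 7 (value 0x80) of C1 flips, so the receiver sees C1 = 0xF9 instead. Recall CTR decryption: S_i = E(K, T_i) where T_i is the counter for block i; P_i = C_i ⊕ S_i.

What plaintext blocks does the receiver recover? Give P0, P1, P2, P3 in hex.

Only C1 changed, to 0xF9. In CTR, a change in C_i flips the same bit in P_i only; the keystream is unaffected. Decrypting the received ciphertext:
P0: T = 0x07, S = E(K, T) = 0x6E; 0x08 ⊕ 0x6E = 0x66.
P1: T = 0x08, S = E(K, T) = 0x6F; 0xF9 ⊕ 0x6F = 0x96.
P2: T = 0x09, S = E(K, T) = 0x70; 0xC8 ⊕ 0x70 = 0xB8.
P3: T = 0x0A, S = E(K, T) = 0x71; 0x04 ⊕ 0x71 = 0x75.
Blocks that differ from the original plaintext: P1.

P0 = 0x66, P1 = 0x96, P2 = 0xB8, P3 = 0x75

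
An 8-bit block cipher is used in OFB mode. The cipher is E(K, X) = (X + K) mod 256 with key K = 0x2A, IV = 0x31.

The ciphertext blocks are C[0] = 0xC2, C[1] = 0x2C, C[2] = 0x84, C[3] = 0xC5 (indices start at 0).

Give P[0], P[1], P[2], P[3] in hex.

OFB decryption: S_i = E(K, S_{i−1}) with S_{−1} = IV; P_i = C_i ⊕ S_i.
P[0]: S = E(K, 0x31) = 0x5B; 0xC2 ⊕ 0x5B = 0x99.
P[1]: S = E(K, 0x5B) = 0x85; 0x2C ⊕ 0x85 = 0xA9.
P[2]: S = E(K, 0x85) = 0xAF; 0x84 ⊕ 0xAF = 0x2B.
P[3]: S = E(K, 0xAF) = 0xD9; 0xC5 ⊕ 0xD9 = 0x1C.

P[0] = 0x99, P[1] = 0xA9, P[2] = 0x2B, P[3] = 0x1C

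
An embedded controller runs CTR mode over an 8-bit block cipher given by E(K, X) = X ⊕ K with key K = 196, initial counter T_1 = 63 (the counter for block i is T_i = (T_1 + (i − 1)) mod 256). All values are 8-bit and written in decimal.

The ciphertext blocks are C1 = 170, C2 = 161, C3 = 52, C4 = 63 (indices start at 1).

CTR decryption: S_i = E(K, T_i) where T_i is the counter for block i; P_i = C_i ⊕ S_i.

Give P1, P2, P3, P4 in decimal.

P1 = 81, P2 = 37, P3 = 177, P4 = 185

P1: T = 63, S = E(K, T) = 251; 170 ⊕ 251 = 81.
P2: T = 64, S = E(K, T) = 132; 161 ⊕ 132 = 37.
P3: T = 65, S = E(K, T) = 133; 52 ⊕ 133 = 177.
P4: T = 66, S = E(K, T) = 134; 63 ⊕ 134 = 185.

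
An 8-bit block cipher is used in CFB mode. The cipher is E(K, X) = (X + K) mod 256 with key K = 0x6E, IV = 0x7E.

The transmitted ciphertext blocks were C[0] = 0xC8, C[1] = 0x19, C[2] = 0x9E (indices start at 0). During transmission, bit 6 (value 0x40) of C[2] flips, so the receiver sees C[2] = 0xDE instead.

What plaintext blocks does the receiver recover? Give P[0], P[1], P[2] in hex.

P[0] = 0x24, P[1] = 0x2F, P[2] = 0x59

CFB decryption: P_i = C_i ⊕ E(K, C_{i−1}), with C_{−1} = IV.
Only C[2] changed, to 0xDE. In CFB, a change in C_i flips the same bit in P_i and garbles P_{i+1}. Decrypting the received ciphertext:
P[0]: E(K, 0x7E) = 0xEC; 0xC8 ⊕ 0xEC = 0x24.
P[1]: E(K, 0xC8) = 0x36; 0x19 ⊕ 0x36 = 0x2F.
P[2]: E(K, 0x19) = 0x87; 0xDE ⊕ 0x87 = 0x59.
Blocks that differ from the original plaintext: P[2].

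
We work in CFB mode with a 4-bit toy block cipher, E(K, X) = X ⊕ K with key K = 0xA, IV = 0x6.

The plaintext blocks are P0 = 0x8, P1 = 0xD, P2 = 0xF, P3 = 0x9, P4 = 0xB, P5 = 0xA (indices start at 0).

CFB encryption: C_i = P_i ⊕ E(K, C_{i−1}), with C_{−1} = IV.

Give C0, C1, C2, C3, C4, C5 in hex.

C0 = 0x4, C1 = 0x3, C2 = 0x6, C3 = 0x5, C4 = 0x4, C5 = 0x4

C0: E(K, 0x6) = 0xC; 0x8 ⊕ 0xC = 0x4.
C1: E(K, 0x4) = 0xE; 0xD ⊕ 0xE = 0x3.
C2: E(K, 0x3) = 0x9; 0xF ⊕ 0x9 = 0x6.
C3: E(K, 0x6) = 0xC; 0x9 ⊕ 0xC = 0x5.
C4: E(K, 0x5) = 0xF; 0xB ⊕ 0xF = 0x4.
C5: E(K, 0x4) = 0xE; 0xA ⊕ 0xE = 0x4.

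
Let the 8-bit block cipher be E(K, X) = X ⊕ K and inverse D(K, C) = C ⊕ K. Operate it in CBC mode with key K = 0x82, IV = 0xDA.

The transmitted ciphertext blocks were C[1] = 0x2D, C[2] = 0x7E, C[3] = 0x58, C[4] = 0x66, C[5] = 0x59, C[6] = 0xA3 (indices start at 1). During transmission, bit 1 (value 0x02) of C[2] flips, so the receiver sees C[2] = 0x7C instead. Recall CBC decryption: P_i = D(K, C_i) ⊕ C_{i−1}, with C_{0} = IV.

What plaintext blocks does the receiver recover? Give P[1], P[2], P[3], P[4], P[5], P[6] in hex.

Only C[2] changed, to 0x7C. In CBC, a change in C_i garbles P_i and flips the same bit in P_{i+1}. Decrypting the received ciphertext:
P[1]: D(K, 0x2D) = 0xAF; 0xAF ⊕ 0xDA = 0x75.
P[2]: D(K, 0x7C) = 0xFE; 0xFE ⊕ 0x2D = 0xD3.
P[3]: D(K, 0x58) = 0xDA; 0xDA ⊕ 0x7C = 0xA6.
P[4]: D(K, 0x66) = 0xE4; 0xE4 ⊕ 0x58 = 0xBC.
P[5]: D(K, 0x59) = 0xDB; 0xDB ⊕ 0x66 = 0xBD.
P[6]: D(K, 0xA3) = 0x21; 0x21 ⊕ 0x59 = 0x78.
Blocks that differ from the original plaintext: P[2], P[3].

P[1] = 0x75, P[2] = 0xD3, P[3] = 0xA6, P[4] = 0xBC, P[5] = 0xBD, P[6] = 0x78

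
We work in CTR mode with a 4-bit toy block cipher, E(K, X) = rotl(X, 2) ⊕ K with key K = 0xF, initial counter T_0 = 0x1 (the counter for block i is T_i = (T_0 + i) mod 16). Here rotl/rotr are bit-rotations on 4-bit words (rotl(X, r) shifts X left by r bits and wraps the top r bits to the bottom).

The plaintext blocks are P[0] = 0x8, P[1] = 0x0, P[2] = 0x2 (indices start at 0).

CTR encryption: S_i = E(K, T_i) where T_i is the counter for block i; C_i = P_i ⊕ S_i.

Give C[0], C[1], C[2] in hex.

C[0] = 0x3, C[1] = 0x7, C[2] = 0x1

C[0]: T = 0x1, S = E(K, T) = 0xB; 0x8 ⊕ 0xB = 0x3.
C[1]: T = 0x2, S = E(K, T) = 0x7; 0x0 ⊕ 0x7 = 0x7.
C[2]: T = 0x3, S = E(K, T) = 0x3; 0x2 ⊕ 0x3 = 0x1.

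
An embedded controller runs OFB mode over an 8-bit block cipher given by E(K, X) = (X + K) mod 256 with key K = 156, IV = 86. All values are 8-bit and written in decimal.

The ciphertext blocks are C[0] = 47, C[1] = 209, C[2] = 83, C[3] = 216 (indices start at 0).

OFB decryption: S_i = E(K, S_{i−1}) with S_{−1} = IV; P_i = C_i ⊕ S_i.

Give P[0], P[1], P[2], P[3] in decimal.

P[0]: S = E(K, 86) = 242; 47 ⊕ 242 = 221.
P[1]: S = E(K, 242) = 142; 209 ⊕ 142 = 95.
P[2]: S = E(K, 142) = 42; 83 ⊕ 42 = 121.
P[3]: S = E(K, 42) = 198; 216 ⊕ 198 = 30.

P[0] = 221, P[1] = 95, P[2] = 121, P[3] = 30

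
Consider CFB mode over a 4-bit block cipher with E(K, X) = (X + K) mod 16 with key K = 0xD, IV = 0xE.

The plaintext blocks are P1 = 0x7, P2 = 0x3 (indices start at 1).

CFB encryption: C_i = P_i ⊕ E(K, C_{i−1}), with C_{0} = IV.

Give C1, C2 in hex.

C1 = 0xC, C2 = 0xA

C1: E(K, 0xE) = 0xB; 0x7 ⊕ 0xB = 0xC.
C2: E(K, 0xC) = 0x9; 0x3 ⊕ 0x9 = 0xA.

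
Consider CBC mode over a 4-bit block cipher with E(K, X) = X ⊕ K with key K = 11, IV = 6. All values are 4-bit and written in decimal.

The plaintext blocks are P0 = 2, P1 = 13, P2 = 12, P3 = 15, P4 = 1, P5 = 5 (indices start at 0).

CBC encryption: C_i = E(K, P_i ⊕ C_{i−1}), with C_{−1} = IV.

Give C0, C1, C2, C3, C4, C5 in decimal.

C0 = 15, C1 = 9, C2 = 14, C3 = 10, C4 = 0, C5 = 14

C0: P0 ⊕ 6 = 4; E(K, 4) = 15.
C1: P1 ⊕ 15 = 2; E(K, 2) = 9.
C2: P2 ⊕ 9 = 5; E(K, 5) = 14.
C3: P3 ⊕ 14 = 1; E(K, 1) = 10.
C4: P4 ⊕ 10 = 11; E(K, 11) = 0.
C5: P5 ⊕ 0 = 5; E(K, 5) = 14.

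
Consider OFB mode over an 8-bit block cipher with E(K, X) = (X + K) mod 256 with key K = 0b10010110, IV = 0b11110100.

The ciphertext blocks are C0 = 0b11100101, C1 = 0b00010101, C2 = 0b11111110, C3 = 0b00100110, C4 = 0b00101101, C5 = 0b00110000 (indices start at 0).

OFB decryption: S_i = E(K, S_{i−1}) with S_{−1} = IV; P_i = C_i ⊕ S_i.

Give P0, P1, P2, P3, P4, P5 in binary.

P0: S = E(K, 0b11110100) = 0b10001010; 0b11100101 ⊕ 0b10001010 = 0b01101111.
P1: S = E(K, 0b10001010) = 0b00100000; 0b00010101 ⊕ 0b00100000 = 0b00110101.
P2: S = E(K, 0b00100000) = 0b10110110; 0b11111110 ⊕ 0b10110110 = 0b01001000.
P3: S = E(K, 0b10110110) = 0b01001100; 0b00100110 ⊕ 0b01001100 = 0b01101010.
P4: S = E(K, 0b01001100) = 0b11100010; 0b00101101 ⊕ 0b11100010 = 0b11001111.
P5: S = E(K, 0b11100010) = 0b01111000; 0b00110000 ⊕ 0b01111000 = 0b01001000.

P0 = 0b01101111, P1 = 0b00110101, P2 = 0b01001000, P3 = 0b01101010, P4 = 0b11001111, P5 = 0b01001000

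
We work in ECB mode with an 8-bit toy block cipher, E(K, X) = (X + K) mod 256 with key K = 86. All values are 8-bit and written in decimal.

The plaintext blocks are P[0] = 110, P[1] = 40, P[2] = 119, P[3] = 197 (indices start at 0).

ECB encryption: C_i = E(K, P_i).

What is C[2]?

C[2]: E(K, 119) = 205.

C[2] = 205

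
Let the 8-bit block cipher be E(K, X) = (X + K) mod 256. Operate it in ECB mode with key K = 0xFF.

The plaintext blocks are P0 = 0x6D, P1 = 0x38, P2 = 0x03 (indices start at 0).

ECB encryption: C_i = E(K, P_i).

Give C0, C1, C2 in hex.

C0: E(K, 0x6D) = 0x6C.
C1: E(K, 0x38) = 0x37.
C2: E(K, 0x03) = 0x02.

C0 = 0x6C, C1 = 0x37, C2 = 0x02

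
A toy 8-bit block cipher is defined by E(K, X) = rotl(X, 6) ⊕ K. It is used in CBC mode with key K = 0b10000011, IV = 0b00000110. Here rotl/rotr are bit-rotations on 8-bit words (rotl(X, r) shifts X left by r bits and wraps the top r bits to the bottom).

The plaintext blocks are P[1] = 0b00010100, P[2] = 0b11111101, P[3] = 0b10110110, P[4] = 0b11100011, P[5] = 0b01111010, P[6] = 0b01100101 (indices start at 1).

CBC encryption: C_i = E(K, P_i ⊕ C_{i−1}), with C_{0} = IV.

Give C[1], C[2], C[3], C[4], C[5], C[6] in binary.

C[1] = 0b00000111, C[2] = 0b00111101, C[3] = 0b01100001, C[4] = 0b00100011, C[5] = 0b11010101, C[6] = 0b10101111

C[1]: P[1] ⊕ 0b00000110 = 0b00010010; E(K, 0b00010010) = 0b00000111.
C[2]: P[2] ⊕ 0b00000111 = 0b11111010; E(K, 0b11111010) = 0b00111101.
C[3]: P[3] ⊕ 0b00111101 = 0b10001011; E(K, 0b10001011) = 0b01100001.
C[4]: P[4] ⊕ 0b01100001 = 0b10000010; E(K, 0b10000010) = 0b00100011.
C[5]: P[5] ⊕ 0b00100011 = 0b01011001; E(K, 0b01011001) = 0b11010101.
C[6]: P[6] ⊕ 0b11010101 = 0b10110000; E(K, 0b10110000) = 0b10101111.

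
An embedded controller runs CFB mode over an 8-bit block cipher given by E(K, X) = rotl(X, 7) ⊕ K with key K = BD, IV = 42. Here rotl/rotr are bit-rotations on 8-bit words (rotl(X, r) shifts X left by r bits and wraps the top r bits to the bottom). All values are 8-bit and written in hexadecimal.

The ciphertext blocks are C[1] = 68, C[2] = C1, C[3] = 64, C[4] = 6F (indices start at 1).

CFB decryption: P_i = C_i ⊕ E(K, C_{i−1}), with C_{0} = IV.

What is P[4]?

P[4] = E0

P[4]: E(K, 64) = 8F; 6F ⊕ 8F = E0.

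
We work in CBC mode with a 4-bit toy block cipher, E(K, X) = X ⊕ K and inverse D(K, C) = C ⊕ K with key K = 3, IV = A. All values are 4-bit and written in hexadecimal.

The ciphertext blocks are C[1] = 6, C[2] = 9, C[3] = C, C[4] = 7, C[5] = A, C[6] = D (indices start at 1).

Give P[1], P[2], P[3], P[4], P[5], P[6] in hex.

P[1] = F, P[2] = C, P[3] = 6, P[4] = 8, P[5] = E, P[6] = 4

CBC decryption: P_i = D(K, C_i) ⊕ C_{i−1}, with C_{0} = IV.
P[1]: D(K, 6) = 5; 5 ⊕ A = F.
P[2]: D(K, 9) = A; A ⊕ 6 = C.
P[3]: D(K, C) = F; F ⊕ 9 = 6.
P[4]: D(K, 7) = 4; 4 ⊕ C = 8.
P[5]: D(K, A) = 9; 9 ⊕ 7 = E.
P[6]: D(K, D) = E; E ⊕ A = 4.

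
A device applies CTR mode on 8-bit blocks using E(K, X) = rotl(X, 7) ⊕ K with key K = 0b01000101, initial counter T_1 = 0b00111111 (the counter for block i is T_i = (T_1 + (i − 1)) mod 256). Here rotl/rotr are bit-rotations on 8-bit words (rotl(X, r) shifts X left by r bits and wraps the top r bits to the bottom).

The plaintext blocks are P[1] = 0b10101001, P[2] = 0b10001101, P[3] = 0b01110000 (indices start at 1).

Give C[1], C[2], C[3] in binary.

C[1] = 0b01110011, C[2] = 0b11101000, C[3] = 0b10010101

CTR encryption: S_i = E(K, T_i) where T_i is the counter for block i; C_i = P_i ⊕ S_i.
C[1]: T = 0b00111111, S = E(K, T) = 0b11011010; 0b10101001 ⊕ 0b11011010 = 0b01110011.
C[2]: T = 0b01000000, S = E(K, T) = 0b01100101; 0b10001101 ⊕ 0b01100101 = 0b11101000.
C[3]: T = 0b01000001, S = E(K, T) = 0b11100101; 0b01110000 ⊕ 0b11100101 = 0b10010101.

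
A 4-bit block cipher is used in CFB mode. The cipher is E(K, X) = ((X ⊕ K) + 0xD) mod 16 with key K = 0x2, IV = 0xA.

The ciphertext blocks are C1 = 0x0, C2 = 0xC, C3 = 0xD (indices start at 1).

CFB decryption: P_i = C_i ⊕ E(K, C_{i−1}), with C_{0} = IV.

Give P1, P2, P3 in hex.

P1 = 0x5, P2 = 0x3, P3 = 0x6

P1: E(K, 0xA) = 0x5; 0x0 ⊕ 0x5 = 0x5.
P2: E(K, 0x0) = 0xF; 0xC ⊕ 0xF = 0x3.
P3: E(K, 0xC) = 0xB; 0xD ⊕ 0xB = 0x6.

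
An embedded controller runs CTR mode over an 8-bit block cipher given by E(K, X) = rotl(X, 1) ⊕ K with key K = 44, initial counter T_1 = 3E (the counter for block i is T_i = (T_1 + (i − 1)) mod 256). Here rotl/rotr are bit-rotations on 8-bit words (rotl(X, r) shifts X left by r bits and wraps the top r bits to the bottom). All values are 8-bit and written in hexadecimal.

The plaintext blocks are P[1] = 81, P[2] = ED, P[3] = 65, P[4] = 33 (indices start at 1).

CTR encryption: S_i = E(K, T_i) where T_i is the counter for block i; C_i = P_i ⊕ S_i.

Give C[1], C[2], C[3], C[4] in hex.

C[1]: T = 3E, S = E(K, T) = 38; 81 ⊕ 38 = B9.
C[2]: T = 3F, S = E(K, T) = 3A; ED ⊕ 3A = D7.
C[3]: T = 40, S = E(K, T) = C4; 65 ⊕ C4 = A1.
C[4]: T = 41, S = E(K, T) = C6; 33 ⊕ C6 = F5.

C[1] = B9, C[2] = D7, C[3] = A1, C[4] = F5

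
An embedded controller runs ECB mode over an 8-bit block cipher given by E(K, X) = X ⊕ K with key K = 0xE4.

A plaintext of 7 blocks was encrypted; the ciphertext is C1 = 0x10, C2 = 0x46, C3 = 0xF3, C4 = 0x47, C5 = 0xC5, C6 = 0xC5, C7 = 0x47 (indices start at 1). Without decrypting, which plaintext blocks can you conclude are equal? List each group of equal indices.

ECB encrypts each block independently with the same key, so equal ciphertext blocks imply equal plaintext blocks.
C4 = C7 = 0x47, so P4 = P7.
C5 = C6 = 0xC5, so P5 = P6.

P4 = P7; P5 = P6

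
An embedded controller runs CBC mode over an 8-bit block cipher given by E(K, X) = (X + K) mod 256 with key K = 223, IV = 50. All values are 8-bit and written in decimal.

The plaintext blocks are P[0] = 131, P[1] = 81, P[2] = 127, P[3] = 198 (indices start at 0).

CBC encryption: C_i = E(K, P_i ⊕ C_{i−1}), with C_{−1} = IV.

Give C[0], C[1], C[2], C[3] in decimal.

C[0]: P[0] ⊕ 50 = 177; E(K, 177) = 144.
C[1]: P[1] ⊕ 144 = 193; E(K, 193) = 160.
C[2]: P[2] ⊕ 160 = 223; E(K, 223) = 190.
C[3]: P[3] ⊕ 190 = 120; E(K, 120) = 87.

C[0] = 144, C[1] = 160, C[2] = 190, C[3] = 87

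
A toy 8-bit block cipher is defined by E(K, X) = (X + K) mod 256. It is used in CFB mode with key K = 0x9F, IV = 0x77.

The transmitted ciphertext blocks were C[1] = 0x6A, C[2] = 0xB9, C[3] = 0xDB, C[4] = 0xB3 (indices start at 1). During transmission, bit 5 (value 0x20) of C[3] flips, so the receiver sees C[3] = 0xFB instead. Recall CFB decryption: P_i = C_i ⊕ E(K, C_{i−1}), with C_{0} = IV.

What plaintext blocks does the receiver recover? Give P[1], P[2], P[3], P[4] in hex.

P[1] = 0x7C, P[2] = 0xB0, P[3] = 0xA3, P[4] = 0x29

Only C[3] changed, to 0xFB. In CFB, a change in C_i flips the same bit in P_i and garbles P_{i+1}. Decrypting the received ciphertext:
P[1]: E(K, 0x77) = 0x16; 0x6A ⊕ 0x16 = 0x7C.
P[2]: E(K, 0x6A) = 0x09; 0xB9 ⊕ 0x09 = 0xB0.
P[3]: E(K, 0xB9) = 0x58; 0xFB ⊕ 0x58 = 0xA3.
P[4]: E(K, 0xFB) = 0x9A; 0xB3 ⊕ 0x9A = 0x29.
Blocks that differ from the original plaintext: P[3], P[4].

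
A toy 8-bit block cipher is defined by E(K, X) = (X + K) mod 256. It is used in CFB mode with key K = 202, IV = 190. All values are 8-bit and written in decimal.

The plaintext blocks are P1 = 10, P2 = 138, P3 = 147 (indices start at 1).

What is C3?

C3 = 3

CFB encryption: C_i = P_i ⊕ E(K, C_{i−1}), with C_{0} = IV.
C1: E(K, 190) = 136; 10 ⊕ 136 = 130.
C2: E(K, 130) = 76; 138 ⊕ 76 = 198.
C3: E(K, 198) = 144; 147 ⊕ 144 = 3.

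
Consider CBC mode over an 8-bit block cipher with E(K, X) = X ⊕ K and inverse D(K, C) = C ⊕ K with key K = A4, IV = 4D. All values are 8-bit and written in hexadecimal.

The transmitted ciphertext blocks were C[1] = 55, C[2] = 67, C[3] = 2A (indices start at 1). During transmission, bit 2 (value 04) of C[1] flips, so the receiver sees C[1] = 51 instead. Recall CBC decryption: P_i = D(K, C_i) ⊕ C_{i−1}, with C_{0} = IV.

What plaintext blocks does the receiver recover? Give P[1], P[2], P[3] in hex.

Only C[1] changed, to 51. In CBC, a change in C_i garbles P_i and flips the same bit in P_{i+1}. Decrypting the received ciphertext:
P[1]: D(K, 51) = F5; F5 ⊕ 4D = B8.
P[2]: D(K, 67) = C3; C3 ⊕ 51 = 92.
P[3]: D(K, 2A) = 8E; 8E ⊕ 67 = E9.
Blocks that differ from the original plaintext: P[1], P[2].

P[1] = B8, P[2] = 92, P[3] = E9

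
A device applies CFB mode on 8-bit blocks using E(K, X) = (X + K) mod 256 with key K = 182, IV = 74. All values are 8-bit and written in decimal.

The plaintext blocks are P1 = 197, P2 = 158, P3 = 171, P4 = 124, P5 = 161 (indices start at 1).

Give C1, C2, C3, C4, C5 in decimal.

C1 = 197, C2 = 229, C3 = 48, C4 = 154, C5 = 241

CFB encryption: C_i = P_i ⊕ E(K, C_{i−1}), with C_{0} = IV.
C1: E(K, 74) = 0; 197 ⊕ 0 = 197.
C2: E(K, 197) = 123; 158 ⊕ 123 = 229.
C3: E(K, 229) = 155; 171 ⊕ 155 = 48.
C4: E(K, 48) = 230; 124 ⊕ 230 = 154.
C5: E(K, 154) = 80; 161 ⊕ 80 = 241.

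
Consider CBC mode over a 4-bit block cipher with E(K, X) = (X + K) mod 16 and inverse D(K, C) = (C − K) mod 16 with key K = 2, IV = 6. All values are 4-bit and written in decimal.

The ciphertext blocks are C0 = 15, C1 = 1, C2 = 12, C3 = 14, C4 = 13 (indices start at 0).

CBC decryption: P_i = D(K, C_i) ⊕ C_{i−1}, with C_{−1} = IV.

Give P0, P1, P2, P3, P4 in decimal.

P0 = 11, P1 = 0, P2 = 11, P3 = 0, P4 = 5

P0: D(K, 15) = 13; 13 ⊕ 6 = 11.
P1: D(K, 1) = 15; 15 ⊕ 15 = 0.
P2: D(K, 12) = 10; 10 ⊕ 1 = 11.
P3: D(K, 14) = 12; 12 ⊕ 12 = 0.
P4: D(K, 13) = 11; 11 ⊕ 14 = 5.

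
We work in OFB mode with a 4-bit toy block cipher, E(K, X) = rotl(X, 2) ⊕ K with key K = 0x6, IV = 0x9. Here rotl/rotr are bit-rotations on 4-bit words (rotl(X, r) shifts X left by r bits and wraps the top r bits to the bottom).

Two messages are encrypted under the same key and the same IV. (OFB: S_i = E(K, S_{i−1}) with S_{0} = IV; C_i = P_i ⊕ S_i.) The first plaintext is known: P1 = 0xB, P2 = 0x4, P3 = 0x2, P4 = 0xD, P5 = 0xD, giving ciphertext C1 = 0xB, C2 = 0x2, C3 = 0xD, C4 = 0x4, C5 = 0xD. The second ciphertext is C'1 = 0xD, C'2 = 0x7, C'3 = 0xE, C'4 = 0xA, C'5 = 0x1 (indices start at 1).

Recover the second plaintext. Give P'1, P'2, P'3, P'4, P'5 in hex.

In OFB with a reused IV, both messages share the same keystream S_i, so C_i ⊕ C'_i = P_i ⊕ P'_i and thus P'_i = P_i ⊕ C_i ⊕ C'_i.
P'1: 0xB ⊕ 0xB ⊕ 0xD = 0xD.
P'2: 0x4 ⊕ 0x2 ⊕ 0x7 = 0x1.
P'3: 0x2 ⊕ 0xD ⊕ 0xE = 0x1.
P'4: 0xD ⊕ 0x4 ⊕ 0xA = 0x3.
P'5: 0xD ⊕ 0xD ⊕ 0x1 = 0x1.

P'1 = 0xD, P'2 = 0x1, P'3 = 0x1, P'4 = 0x3, P'5 = 0x1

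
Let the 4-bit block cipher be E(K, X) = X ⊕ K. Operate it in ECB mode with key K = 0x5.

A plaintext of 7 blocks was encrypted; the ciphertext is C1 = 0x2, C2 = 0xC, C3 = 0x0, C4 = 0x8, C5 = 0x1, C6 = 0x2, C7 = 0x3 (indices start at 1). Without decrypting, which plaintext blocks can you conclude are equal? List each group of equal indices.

ECB encrypts each block independently with the same key, so equal ciphertext blocks imply equal plaintext blocks.
C1 = C6 = 0x2, so P1 = P6.

P1 = P6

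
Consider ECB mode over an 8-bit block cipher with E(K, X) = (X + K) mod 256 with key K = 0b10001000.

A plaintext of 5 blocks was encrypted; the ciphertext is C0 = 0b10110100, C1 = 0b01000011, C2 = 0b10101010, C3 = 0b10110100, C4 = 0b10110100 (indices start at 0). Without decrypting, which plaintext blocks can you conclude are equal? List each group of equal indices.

P0 = P3 = P4

ECB encrypts each block independently with the same key, so equal ciphertext blocks imply equal plaintext blocks.
C0 = C3 = C4 = 0b10110100, so P0 = P3 = P4.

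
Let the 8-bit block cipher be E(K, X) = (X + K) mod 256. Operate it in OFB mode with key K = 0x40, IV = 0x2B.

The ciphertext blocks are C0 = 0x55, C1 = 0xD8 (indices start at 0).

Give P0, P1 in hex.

OFB decryption: S_i = E(K, S_{i−1}) with S_{−1} = IV; P_i = C_i ⊕ S_i.
P0: S = E(K, 0x2B) = 0x6B; 0x55 ⊕ 0x6B = 0x3E.
P1: S = E(K, 0x6B) = 0xAB; 0xD8 ⊕ 0xAB = 0x73.

P0 = 0x3E, P1 = 0x73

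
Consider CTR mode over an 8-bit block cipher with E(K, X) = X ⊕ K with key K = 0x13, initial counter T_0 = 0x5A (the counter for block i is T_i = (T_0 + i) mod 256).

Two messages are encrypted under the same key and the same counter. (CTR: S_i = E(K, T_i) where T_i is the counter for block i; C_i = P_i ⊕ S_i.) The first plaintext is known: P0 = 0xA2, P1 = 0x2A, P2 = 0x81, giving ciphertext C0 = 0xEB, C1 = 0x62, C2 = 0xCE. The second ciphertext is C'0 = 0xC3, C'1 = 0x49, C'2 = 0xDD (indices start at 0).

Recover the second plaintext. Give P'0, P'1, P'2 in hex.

In CTR with a reused counter, both messages share the same keystream S_i, so C_i ⊕ C'_i = P_i ⊕ P'_i and thus P'_i = P_i ⊕ C_i ⊕ C'_i.
P'0: 0xA2 ⊕ 0xEB ⊕ 0xC3 = 0x8A.
P'1: 0x2A ⊕ 0x62 ⊕ 0x49 = 0x01.
P'2: 0x81 ⊕ 0xCE ⊕ 0xDD = 0x92.

P'0 = 0x8A, P'1 = 0x01, P'2 = 0x92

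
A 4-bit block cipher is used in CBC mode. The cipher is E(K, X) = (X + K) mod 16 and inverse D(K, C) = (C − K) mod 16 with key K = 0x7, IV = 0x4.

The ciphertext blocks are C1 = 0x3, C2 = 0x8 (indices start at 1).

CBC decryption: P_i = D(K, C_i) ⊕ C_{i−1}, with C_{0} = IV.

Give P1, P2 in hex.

P1: D(K, 0x3) = 0xC; 0xC ⊕ 0x4 = 0x8.
P2: D(K, 0x8) = 0x1; 0x1 ⊕ 0x3 = 0x2.

P1 = 0x8, P2 = 0x2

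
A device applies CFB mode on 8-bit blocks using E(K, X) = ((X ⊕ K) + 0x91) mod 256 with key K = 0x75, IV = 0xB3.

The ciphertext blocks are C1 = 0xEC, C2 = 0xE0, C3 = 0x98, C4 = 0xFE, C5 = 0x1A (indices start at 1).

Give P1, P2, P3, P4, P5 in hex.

CFB decryption: P_i = C_i ⊕ E(K, C_{i−1}), with C_{0} = IV.
P1: E(K, 0xB3) = 0x57; 0xEC ⊕ 0x57 = 0xBB.
P2: E(K, 0xEC) = 0x2A; 0xE0 ⊕ 0x2A = 0xCA.
P3: E(K, 0xE0) = 0x26; 0x98 ⊕ 0x26 = 0xBE.
P4: E(K, 0x98) = 0x7E; 0xFE ⊕ 0x7E = 0x80.
P5: E(K, 0xFE) = 0x1C; 0x1A ⊕ 0x1C = 0x06.

P1 = 0xBB, P2 = 0xCA, P3 = 0xBE, P4 = 0x80, P5 = 0x06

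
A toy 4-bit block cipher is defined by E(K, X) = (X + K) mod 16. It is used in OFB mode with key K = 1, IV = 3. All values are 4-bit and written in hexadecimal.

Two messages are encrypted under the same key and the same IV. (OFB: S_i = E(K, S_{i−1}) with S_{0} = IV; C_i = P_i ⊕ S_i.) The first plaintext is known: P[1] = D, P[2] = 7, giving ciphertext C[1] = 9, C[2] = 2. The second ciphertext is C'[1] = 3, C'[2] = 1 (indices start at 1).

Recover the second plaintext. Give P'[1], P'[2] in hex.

P'[1] = 7, P'[2] = 4

In OFB with a reused IV, both messages share the same keystream S_i, so C_i ⊕ C'_i = P_i ⊕ P'_i and thus P'_i = P_i ⊕ C_i ⊕ C'_i.
P'[1]: D ⊕ 9 ⊕ 3 = 7.
P'[2]: 7 ⊕ 2 ⊕ 1 = 4.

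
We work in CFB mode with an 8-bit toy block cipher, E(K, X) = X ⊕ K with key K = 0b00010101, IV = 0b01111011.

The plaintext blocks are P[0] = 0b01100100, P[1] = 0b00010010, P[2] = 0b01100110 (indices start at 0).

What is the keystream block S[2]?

CFB encryption: C_i = P_i ⊕ E(K, C_{i−1}), with C_{−1} = IV.
C[0]: E(K, 0b01111011) = 0b01101110; 0b01100100 ⊕ 0b01101110 = 0b00001010.
C[1]: E(K, 0b00001010) = 0b00011111; 0b00010010 ⊕ 0b00011111 = 0b00001101.
C[2]: E(K, 0b00001101) = 0b00011000; 0b01100110 ⊕ 0b00011000 = 0b01111110.
So S[2] = 0b00011000.

0b00011000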